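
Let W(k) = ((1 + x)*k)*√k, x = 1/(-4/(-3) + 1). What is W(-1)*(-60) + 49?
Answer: 49 + 600*I/7 ≈ 49.0 + 85.714*I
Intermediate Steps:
x = 3/7 (x = 1/(-4*(-⅓) + 1) = 1/(4/3 + 1) = 1/(7/3) = 3/7 ≈ 0.42857)
W(k) = 10*k^(3/2)/7 (W(k) = ((1 + 3/7)*k)*√k = (10*k/7)*√k = 10*k^(3/2)/7)
W(-1)*(-60) + 49 = (10*(-1)^(3/2)/7)*(-60) + 49 = (10*(-I)/7)*(-60) + 49 = -10*I/7*(-60) + 49 = 600*I/7 + 49 = 49 + 600*I/7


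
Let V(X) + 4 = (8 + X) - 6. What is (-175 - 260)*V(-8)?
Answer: 4350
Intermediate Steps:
V(X) = -2 + X (V(X) = -4 + ((8 + X) - 6) = -4 + (2 + X) = -2 + X)
(-175 - 260)*V(-8) = (-175 - 260)*(-2 - 8) = -435*(-10) = 4350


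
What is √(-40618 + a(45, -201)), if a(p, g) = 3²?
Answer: I*√40609 ≈ 201.52*I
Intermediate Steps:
a(p, g) = 9
√(-40618 + a(45, -201)) = √(-40618 + 9) = √(-40609) = I*√40609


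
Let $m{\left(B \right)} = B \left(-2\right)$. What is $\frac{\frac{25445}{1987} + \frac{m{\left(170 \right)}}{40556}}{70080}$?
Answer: $\frac{2148483}{11765376712} \approx 0.00018261$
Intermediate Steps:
$m{\left(B \right)} = - 2 B$
$\frac{\frac{25445}{1987} + \frac{m{\left(170 \right)}}{40556}}{70080} = \frac{\frac{25445}{1987} + \frac{\left(-2\right) 170}{40556}}{70080} = \left(25445 \cdot \frac{1}{1987} - \frac{85}{10139}\right) \frac{1}{70080} = \left(\frac{25445}{1987} - \frac{85}{10139}\right) \frac{1}{70080} = \frac{257817960}{20146193} \cdot \frac{1}{70080} = \frac{2148483}{11765376712}$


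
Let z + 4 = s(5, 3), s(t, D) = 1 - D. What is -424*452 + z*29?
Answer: -191822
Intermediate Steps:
z = -6 (z = -4 + (1 - 1*3) = -4 + (1 - 3) = -4 - 2 = -6)
-424*452 + z*29 = -424*452 - 6*29 = -191648 - 174 = -191822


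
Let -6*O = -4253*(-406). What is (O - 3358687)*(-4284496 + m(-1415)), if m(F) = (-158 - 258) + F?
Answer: 46889931310340/3 ≈ 1.5630e+13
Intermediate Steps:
m(F) = -416 + F
O = -863359/3 (O = -(-4253)*(-406)/6 = -⅙*1726718 = -863359/3 ≈ -2.8779e+5)
(O - 3358687)*(-4284496 + m(-1415)) = (-863359/3 - 3358687)*(-4284496 + (-416 - 1415)) = -10939420*(-4284496 - 1831)/3 = -10939420/3*(-4286327) = 46889931310340/3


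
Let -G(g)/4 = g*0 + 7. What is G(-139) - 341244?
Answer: -341272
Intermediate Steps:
G(g) = -28 (G(g) = -4*(g*0 + 7) = -4*(0 + 7) = -4*7 = -28)
G(-139) - 341244 = -28 - 341244 = -341272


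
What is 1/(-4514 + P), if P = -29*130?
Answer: -1/8284 ≈ -0.00012071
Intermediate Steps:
P = -3770
1/(-4514 + P) = 1/(-4514 - 3770) = 1/(-8284) = -1/8284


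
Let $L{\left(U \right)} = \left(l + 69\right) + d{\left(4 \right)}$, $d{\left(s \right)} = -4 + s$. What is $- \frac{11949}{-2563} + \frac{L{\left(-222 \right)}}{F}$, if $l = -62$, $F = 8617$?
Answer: $\frac{14711782}{3155053} \approx 4.6629$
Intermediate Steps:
$L{\left(U \right)} = 7$ ($L{\left(U \right)} = \left(-62 + 69\right) + \left(-4 + 4\right) = 7 + 0 = 7$)
$- \frac{11949}{-2563} + \frac{L{\left(-222 \right)}}{F} = - \frac{11949}{-2563} + \frac{7}{8617} = \left(-11949\right) \left(- \frac{1}{2563}\right) + 7 \cdot \frac{1}{8617} = \frac{11949}{2563} + \frac{1}{1231} = \frac{14711782}{3155053}$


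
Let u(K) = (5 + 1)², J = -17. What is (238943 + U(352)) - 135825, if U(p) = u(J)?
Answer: 103154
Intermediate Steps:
u(K) = 36 (u(K) = 6² = 36)
U(p) = 36
(238943 + U(352)) - 135825 = (238943 + 36) - 135825 = 238979 - 135825 = 103154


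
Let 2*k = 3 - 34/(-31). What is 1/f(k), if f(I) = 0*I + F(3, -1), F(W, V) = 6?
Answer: ⅙ ≈ 0.16667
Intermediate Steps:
k = 127/62 (k = (3 - 34/(-31))/2 = (3 - 34*(-1)/31)/2 = (3 - 1*(-34/31))/2 = (3 + 34/31)/2 = (½)*(127/31) = 127/62 ≈ 2.0484)
f(I) = 6 (f(I) = 0*I + 6 = 0 + 6 = 6)
1/f(k) = 1/6 = ⅙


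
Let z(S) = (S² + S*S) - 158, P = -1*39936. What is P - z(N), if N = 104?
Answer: -61410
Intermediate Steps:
P = -39936
z(S) = -158 + 2*S² (z(S) = (S² + S²) - 158 = 2*S² - 158 = -158 + 2*S²)
P - z(N) = -39936 - (-158 + 2*104²) = -39936 - (-158 + 2*10816) = -39936 - (-158 + 21632) = -39936 - 1*21474 = -39936 - 21474 = -61410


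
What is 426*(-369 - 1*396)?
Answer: -325890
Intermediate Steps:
426*(-369 - 1*396) = 426*(-369 - 396) = 426*(-765) = -325890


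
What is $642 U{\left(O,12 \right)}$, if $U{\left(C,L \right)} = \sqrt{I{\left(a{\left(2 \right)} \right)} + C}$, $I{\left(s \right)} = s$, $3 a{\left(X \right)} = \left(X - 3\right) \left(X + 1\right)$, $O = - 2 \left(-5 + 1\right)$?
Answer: $642 \sqrt{7} \approx 1698.6$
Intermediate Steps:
$O = 8$ ($O = \left(-2\right) \left(-4\right) = 8$)
$a{\left(X \right)} = \frac{\left(1 + X\right) \left(-3 + X\right)}{3}$ ($a{\left(X \right)} = \frac{\left(X - 3\right) \left(X + 1\right)}{3} = \frac{\left(-3 + X\right) \left(1 + X\right)}{3} = \frac{\left(1 + X\right) \left(-3 + X\right)}{3}$)
$U{\left(C,L \right)} = \sqrt{-1 + C}$ ($U{\left(C,L \right)} = \sqrt{\left(-1 - \frac{4}{3} + \frac{2^{2}}{3}\right) + C} = \sqrt{\left(-1 - \frac{4}{3} + \frac{1}{3} \cdot 4\right) + C} = \sqrt{\left(-1 - \frac{4}{3} + \frac{4}{3}\right) + C} = \sqrt{-1 + C}$)
$642 U{\left(O,12 \right)} = 642 \sqrt{-1 + 8} = 642 \sqrt{7}$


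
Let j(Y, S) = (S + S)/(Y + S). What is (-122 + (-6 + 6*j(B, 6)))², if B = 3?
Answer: 14400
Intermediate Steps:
j(Y, S) = 2*S/(S + Y) (j(Y, S) = (2*S)/(S + Y) = 2*S/(S + Y))
(-122 + (-6 + 6*j(B, 6)))² = (-122 + (-6 + 6*(2*6/(6 + 3))))² = (-122 + (-6 + 6*(2*6/9)))² = (-122 + (-6 + 6*(2*6*(⅑))))² = (-122 + (-6 + 6*(4/3)))² = (-122 + (-6 + 8))² = (-122 + 2)² = (-120)² = 14400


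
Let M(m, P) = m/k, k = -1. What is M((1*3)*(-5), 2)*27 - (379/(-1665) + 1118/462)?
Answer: 51641963/128205 ≈ 402.81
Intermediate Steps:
M(m, P) = -m (M(m, P) = m/(-1) = m*(-1) = -m)
M((1*3)*(-5), 2)*27 - (379/(-1665) + 1118/462) = -1*3*(-5)*27 - (379/(-1665) + 1118/462) = -3*(-5)*27 - (379*(-1/1665) + 1118*(1/462)) = -1*(-15)*27 - (-379/1665 + 559/231) = 15*27 - 1*281062/128205 = 405 - 281062/128205 = 51641963/128205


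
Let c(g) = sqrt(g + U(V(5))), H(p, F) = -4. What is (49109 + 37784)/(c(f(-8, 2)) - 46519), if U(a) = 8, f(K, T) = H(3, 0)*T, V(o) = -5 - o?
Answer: -86893/46519 ≈ -1.8679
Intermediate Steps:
f(K, T) = -4*T
c(g) = sqrt(8 + g) (c(g) = sqrt(g + 8) = sqrt(8 + g))
(49109 + 37784)/(c(f(-8, 2)) - 46519) = (49109 + 37784)/(sqrt(8 - 4*2) - 46519) = 86893/(sqrt(8 - 8) - 46519) = 86893/(sqrt(0) - 46519) = 86893/(0 - 46519) = 86893/(-46519) = 86893*(-1/46519) = -86893/46519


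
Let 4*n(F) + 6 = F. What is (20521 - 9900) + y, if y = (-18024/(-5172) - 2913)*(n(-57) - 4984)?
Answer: 25097076603/1724 ≈ 1.4557e+7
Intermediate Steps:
n(F) = -3/2 + F/4
y = 25078765999/1724 (y = (-18024/(-5172) - 2913)*((-3/2 + (¼)*(-57)) - 4984) = (-18024*(-1/5172) - 2913)*((-3/2 - 57/4) - 4984) = (1502/431 - 2913)*(-63/4 - 4984) = -1254001/431*(-19999/4) = 25078765999/1724 ≈ 1.4547e+7)
(20521 - 9900) + y = (20521 - 9900) + 25078765999/1724 = 10621 + 25078765999/1724 = 25097076603/1724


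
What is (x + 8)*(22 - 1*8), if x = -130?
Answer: -1708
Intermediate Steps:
(x + 8)*(22 - 1*8) = (-130 + 8)*(22 - 1*8) = -122*(22 - 8) = -122*14 = -1708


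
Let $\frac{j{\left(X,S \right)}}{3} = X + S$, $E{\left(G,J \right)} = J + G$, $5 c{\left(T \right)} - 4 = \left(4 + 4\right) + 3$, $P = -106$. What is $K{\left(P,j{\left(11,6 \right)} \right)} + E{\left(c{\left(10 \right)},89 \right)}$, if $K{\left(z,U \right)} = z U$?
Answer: $-5314$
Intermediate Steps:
$c{\left(T \right)} = 3$ ($c{\left(T \right)} = \frac{4}{5} + \frac{\left(4 + 4\right) + 3}{5} = \frac{4}{5} + \frac{8 + 3}{5} = \frac{4}{5} + \frac{1}{5} \cdot 11 = \frac{4}{5} + \frac{11}{5} = 3$)
$E{\left(G,J \right)} = G + J$
$j{\left(X,S \right)} = 3 S + 3 X$ ($j{\left(X,S \right)} = 3 \left(X + S\right) = 3 \left(S + X\right) = 3 S + 3 X$)
$K{\left(z,U \right)} = U z$
$K{\left(P,j{\left(11,6 \right)} \right)} + E{\left(c{\left(10 \right)},89 \right)} = \left(3 \cdot 6 + 3 \cdot 11\right) \left(-106\right) + \left(3 + 89\right) = \left(18 + 33\right) \left(-106\right) + 92 = 51 \left(-106\right) + 92 = -5406 + 92 = -5314$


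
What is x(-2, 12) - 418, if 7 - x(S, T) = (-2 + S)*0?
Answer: -411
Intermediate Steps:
x(S, T) = 7 (x(S, T) = 7 - (-2 + S)*0 = 7 - 1*0 = 7 + 0 = 7)
x(-2, 12) - 418 = 7 - 418 = -411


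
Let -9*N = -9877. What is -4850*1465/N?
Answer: -63947250/9877 ≈ -6474.4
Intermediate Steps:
N = 9877/9 (N = -⅑*(-9877) = 9877/9 ≈ 1097.4)
-4850*1465/N = -4850/((9877/9)/1465) = -4850/((9877/9)*(1/1465)) = -4850/9877/13185 = -4850*13185/9877 = -63947250/9877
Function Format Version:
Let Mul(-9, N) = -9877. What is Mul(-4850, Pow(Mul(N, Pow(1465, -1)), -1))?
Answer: Rational(-63947250, 9877) ≈ -6474.4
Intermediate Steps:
N = Rational(9877, 9) (N = Mul(Rational(-1, 9), -9877) = Rational(9877, 9) ≈ 1097.4)
Mul(-4850, Pow(Mul(N, Pow(1465, -1)), -1)) = Mul(-4850, Pow(Mul(Rational(9877, 9), Pow(1465, -1)), -1)) = Mul(-4850, Pow(Mul(Rational(9877, 9), Rational(1, 1465)), -1)) = Mul(-4850, Pow(Rational(9877, 13185), -1)) = Mul(-4850, Rational(13185, 9877)) = Rational(-63947250, 9877)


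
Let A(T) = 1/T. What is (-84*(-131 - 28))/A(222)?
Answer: 2965032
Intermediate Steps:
(-84*(-131 - 28))/A(222) = (-84*(-131 - 28))/(1/222) = (-84*(-159))/(1/222) = 13356*222 = 2965032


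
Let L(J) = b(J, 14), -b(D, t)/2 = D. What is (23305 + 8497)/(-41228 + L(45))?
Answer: -15901/20659 ≈ -0.76969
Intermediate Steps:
b(D, t) = -2*D
L(J) = -2*J
(23305 + 8497)/(-41228 + L(45)) = (23305 + 8497)/(-41228 - 2*45) = 31802/(-41228 - 90) = 31802/(-41318) = 31802*(-1/41318) = -15901/20659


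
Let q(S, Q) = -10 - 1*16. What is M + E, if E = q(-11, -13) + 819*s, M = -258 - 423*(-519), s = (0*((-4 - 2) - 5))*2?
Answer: 219253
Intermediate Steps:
q(S, Q) = -26 (q(S, Q) = -10 - 16 = -26)
s = 0 (s = (0*(-6 - 5))*2 = (0*(-11))*2 = 0*2 = 0)
M = 219279 (M = -258 + 219537 = 219279)
E = -26 (E = -26 + 819*0 = -26 + 0 = -26)
M + E = 219279 - 26 = 219253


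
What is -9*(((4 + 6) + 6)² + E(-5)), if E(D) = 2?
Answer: -2322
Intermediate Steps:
-9*(((4 + 6) + 6)² + E(-5)) = -9*(((4 + 6) + 6)² + 2) = -9*((10 + 6)² + 2) = -9*(16² + 2) = -9*(256 + 2) = -9*258 = -2322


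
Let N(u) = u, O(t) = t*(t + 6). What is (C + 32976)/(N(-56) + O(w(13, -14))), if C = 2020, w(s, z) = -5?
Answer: -34996/61 ≈ -573.71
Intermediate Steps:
O(t) = t*(6 + t)
(C + 32976)/(N(-56) + O(w(13, -14))) = (2020 + 32976)/(-56 - 5*(6 - 5)) = 34996/(-56 - 5*1) = 34996/(-56 - 5) = 34996/(-61) = 34996*(-1/61) = -34996/61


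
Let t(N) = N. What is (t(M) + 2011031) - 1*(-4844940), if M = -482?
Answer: 6855489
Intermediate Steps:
(t(M) + 2011031) - 1*(-4844940) = (-482 + 2011031) - 1*(-4844940) = 2010549 + 4844940 = 6855489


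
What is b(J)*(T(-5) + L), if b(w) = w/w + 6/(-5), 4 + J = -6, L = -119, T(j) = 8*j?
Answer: 159/5 ≈ 31.800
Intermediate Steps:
J = -10 (J = -4 - 6 = -10)
b(w) = -⅕ (b(w) = 1 + 6*(-⅕) = 1 - 6/5 = -⅕)
b(J)*(T(-5) + L) = -(8*(-5) - 119)/5 = -(-40 - 119)/5 = -⅕*(-159) = 159/5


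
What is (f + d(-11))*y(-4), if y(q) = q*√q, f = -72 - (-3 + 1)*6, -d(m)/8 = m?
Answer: -224*I ≈ -224.0*I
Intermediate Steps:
d(m) = -8*m
f = -60 (f = -72 - (-2)*6 = -72 - 1*(-12) = -72 + 12 = -60)
y(q) = q^(3/2)
(f + d(-11))*y(-4) = (-60 - 8*(-11))*(-4)^(3/2) = (-60 + 88)*(-8*I) = 28*(-8*I) = -224*I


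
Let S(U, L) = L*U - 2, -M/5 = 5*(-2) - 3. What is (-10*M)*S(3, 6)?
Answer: -10400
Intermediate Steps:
M = 65 (M = -5*(5*(-2) - 3) = -5*(-10 - 3) = -5*(-13) = 65)
S(U, L) = -2 + L*U
(-10*M)*S(3, 6) = (-10*65)*(-2 + 6*3) = -650*(-2 + 18) = -650*16 = -10400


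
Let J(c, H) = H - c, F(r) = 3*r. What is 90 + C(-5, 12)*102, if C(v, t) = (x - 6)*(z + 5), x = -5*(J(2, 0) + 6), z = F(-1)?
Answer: -5214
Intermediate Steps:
z = -3 (z = 3*(-1) = -3)
x = -20 (x = -5*((0 - 1*2) + 6) = -5*((0 - 2) + 6) = -5*(-2 + 6) = -5*4 = -20)
C(v, t) = -52 (C(v, t) = (-20 - 6)*(-3 + 5) = -26*2 = -52)
90 + C(-5, 12)*102 = 90 - 52*102 = 90 - 5304 = -5214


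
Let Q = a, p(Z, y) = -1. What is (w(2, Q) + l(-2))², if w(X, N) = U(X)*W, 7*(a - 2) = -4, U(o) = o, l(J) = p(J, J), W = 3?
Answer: 25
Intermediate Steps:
l(J) = -1
a = 10/7 (a = 2 + (⅐)*(-4) = 2 - 4/7 = 10/7 ≈ 1.4286)
Q = 10/7 ≈ 1.4286
w(X, N) = 3*X (w(X, N) = X*3 = 3*X)
(w(2, Q) + l(-2))² = (3*2 - 1)² = (6 - 1)² = 5² = 25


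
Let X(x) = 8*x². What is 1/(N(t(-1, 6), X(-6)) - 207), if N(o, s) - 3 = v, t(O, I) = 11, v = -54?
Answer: -1/258 ≈ -0.0038760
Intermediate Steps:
N(o, s) = -51 (N(o, s) = 3 - 54 = -51)
1/(N(t(-1, 6), X(-6)) - 207) = 1/(-51 - 207) = 1/(-258) = -1/258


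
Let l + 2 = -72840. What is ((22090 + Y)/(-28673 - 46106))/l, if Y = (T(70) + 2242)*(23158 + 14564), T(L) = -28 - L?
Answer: 40449029/2723525959 ≈ 0.014852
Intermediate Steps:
Y = 80875968 (Y = ((-28 - 1*70) + 2242)*(23158 + 14564) = ((-28 - 70) + 2242)*37722 = (-98 + 2242)*37722 = 2144*37722 = 80875968)
l = -72842 (l = -2 - 72840 = -72842)
((22090 + Y)/(-28673 - 46106))/l = ((22090 + 80875968)/(-28673 - 46106))/(-72842) = (80898058/(-74779))*(-1/72842) = (80898058*(-1/74779))*(-1/72842) = -80898058/74779*(-1/72842) = 40449029/2723525959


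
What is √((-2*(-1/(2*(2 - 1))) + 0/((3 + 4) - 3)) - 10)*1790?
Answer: 5370*I ≈ 5370.0*I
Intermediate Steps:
√((-2*(-1/(2*(2 - 1))) + 0/((3 + 4) - 3)) - 10)*1790 = √((-2/(1*(-2)) + 0/(7 - 3)) - 10)*1790 = √((-2/(-2) + 0/4) - 10)*1790 = √((-2*(-½) + 0*(¼)) - 10)*1790 = √((1 + 0) - 10)*1790 = √(1 - 10)*1790 = √(-9)*1790 = (3*I)*1790 = 5370*I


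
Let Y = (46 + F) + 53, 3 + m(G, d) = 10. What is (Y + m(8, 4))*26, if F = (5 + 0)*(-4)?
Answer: 2236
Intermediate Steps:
F = -20 (F = 5*(-4) = -20)
m(G, d) = 7 (m(G, d) = -3 + 10 = 7)
Y = 79 (Y = (46 - 20) + 53 = 26 + 53 = 79)
(Y + m(8, 4))*26 = (79 + 7)*26 = 86*26 = 2236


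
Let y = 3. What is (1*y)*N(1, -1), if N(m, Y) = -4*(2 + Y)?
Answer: -12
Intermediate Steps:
N(m, Y) = -8 - 4*Y
(1*y)*N(1, -1) = (1*3)*(-8 - 4*(-1)) = 3*(-8 + 4) = 3*(-4) = -12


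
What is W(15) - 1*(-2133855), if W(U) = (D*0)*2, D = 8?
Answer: 2133855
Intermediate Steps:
W(U) = 0 (W(U) = (8*0)*2 = 0*2 = 0)
W(15) - 1*(-2133855) = 0 - 1*(-2133855) = 0 + 2133855 = 2133855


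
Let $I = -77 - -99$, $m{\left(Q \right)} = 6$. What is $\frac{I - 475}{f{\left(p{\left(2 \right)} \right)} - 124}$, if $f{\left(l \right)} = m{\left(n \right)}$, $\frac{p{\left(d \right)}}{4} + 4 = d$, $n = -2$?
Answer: $\frac{453}{118} \approx 3.839$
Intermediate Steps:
$p{\left(d \right)} = -16 + 4 d$
$f{\left(l \right)} = 6$
$I = 22$ ($I = -77 + 99 = 22$)
$\frac{I - 475}{f{\left(p{\left(2 \right)} \right)} - 124} = \frac{22 - 475}{6 - 124} = - \frac{453}{-118} = \left(-453\right) \left(- \frac{1}{118}\right) = \frac{453}{118}$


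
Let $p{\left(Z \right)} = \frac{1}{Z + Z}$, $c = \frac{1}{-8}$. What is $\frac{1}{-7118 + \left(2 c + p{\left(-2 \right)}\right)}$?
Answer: $- \frac{2}{14237} \approx -0.00014048$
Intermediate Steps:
$c = - \frac{1}{8} \approx -0.125$
$p{\left(Z \right)} = \frac{1}{2 Z}$
$\frac{1}{-7118 + \left(2 c + p{\left(-2 \right)}\right)} = \frac{1}{-7118 + \left(2 \left(- \frac{1}{8}\right) + \frac{1}{2 \left(-2\right)}\right)} = \frac{1}{-7118 + \left(- \frac{1}{4} + \frac{1}{2} \left(- \frac{1}{2}\right)\right)} = \frac{1}{-7118 - \frac{1}{2}} = \frac{1}{- \frac{14237}{2}} = - \frac{2}{14237}$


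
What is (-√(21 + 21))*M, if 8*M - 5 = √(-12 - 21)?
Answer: √42*(-5 - I*√33)/8 ≈ -4.0505 - 4.6536*I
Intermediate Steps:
M = 5/8 + I*√33/8 (M = 5/8 + √(-12 - 21)/8 = 5/8 + √(-33)/8 = 5/8 + (I*√33)/8 = 5/8 + I*√33/8 ≈ 0.625 + 0.71807*I)
(-√(21 + 21))*M = (-√(21 + 21))*(5/8 + I*√33/8) = (-√42)*(5/8 + I*√33/8) = -√42*(5/8 + I*√33/8)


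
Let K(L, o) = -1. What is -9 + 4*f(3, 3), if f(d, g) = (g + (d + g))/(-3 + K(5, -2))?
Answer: -18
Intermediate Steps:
f(d, g) = -g/2 - d/4 (f(d, g) = (g + (d + g))/(-3 - 1) = (d + 2*g)/(-4) = (d + 2*g)*(-¼) = -g/2 - d/4)
-9 + 4*f(3, 3) = -9 + 4*(-½*3 - ¼*3) = -9 + 4*(-3/2 - ¾) = -9 + 4*(-9/4) = -9 - 9 = -18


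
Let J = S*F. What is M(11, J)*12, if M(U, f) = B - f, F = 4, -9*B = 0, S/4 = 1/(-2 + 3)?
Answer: -192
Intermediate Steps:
S = 4 (S = 4/(-2 + 3) = 4/1 = 4*1 = 4)
B = 0 (B = -1/9*0 = 0)
J = 16 (J = 4*4 = 16)
M(U, f) = -f (M(U, f) = 0 - f = -f)
M(11, J)*12 = -1*16*12 = -16*12 = -192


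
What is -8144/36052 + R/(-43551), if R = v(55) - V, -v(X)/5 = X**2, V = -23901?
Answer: -167767924/392525163 ≈ -0.42741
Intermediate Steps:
v(X) = -5*X**2
R = 8776 (R = -5*55**2 - 1*(-23901) = -5*3025 + 23901 = -15125 + 23901 = 8776)
-8144/36052 + R/(-43551) = -8144/36052 + 8776/(-43551) = -8144*1/36052 + 8776*(-1/43551) = -2036/9013 - 8776/43551 = -167767924/392525163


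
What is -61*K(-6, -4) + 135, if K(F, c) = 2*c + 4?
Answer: 379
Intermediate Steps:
K(F, c) = 4 + 2*c
-61*K(-6, -4) + 135 = -61*(4 + 2*(-4)) + 135 = -61*(4 - 8) + 135 = -61*(-4) + 135 = 244 + 135 = 379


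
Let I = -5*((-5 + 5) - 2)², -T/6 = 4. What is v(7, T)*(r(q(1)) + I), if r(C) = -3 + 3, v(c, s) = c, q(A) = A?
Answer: -140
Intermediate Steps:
T = -24 (T = -6*4 = -24)
r(C) = 0
I = -20 (I = -5*(0 - 2)² = -5*(-2)² = -5*4 = -20)
v(7, T)*(r(q(1)) + I) = 7*(0 - 20) = 7*(-20) = -140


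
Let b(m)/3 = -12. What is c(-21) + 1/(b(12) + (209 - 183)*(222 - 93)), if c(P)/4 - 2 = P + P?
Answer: -530879/3318 ≈ -160.00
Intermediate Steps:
b(m) = -36 (b(m) = 3*(-12) = -36)
c(P) = 8 + 8*P (c(P) = 8 + 4*(P + P) = 8 + 4*(2*P) = 8 + 8*P)
c(-21) + 1/(b(12) + (209 - 183)*(222 - 93)) = (8 + 8*(-21)) + 1/(-36 + (209 - 183)*(222 - 93)) = (8 - 168) + 1/(-36 + 26*129) = -160 + 1/(-36 + 3354) = -160 + 1/3318 = -530879/3318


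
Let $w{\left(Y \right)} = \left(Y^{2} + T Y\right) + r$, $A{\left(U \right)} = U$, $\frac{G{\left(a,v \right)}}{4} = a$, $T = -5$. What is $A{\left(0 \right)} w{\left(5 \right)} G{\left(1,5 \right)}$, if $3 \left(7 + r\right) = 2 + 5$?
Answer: $0$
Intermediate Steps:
$r = - \frac{14}{3}$ ($r = -7 + \frac{2 + 5}{3} = -7 + \frac{1}{3} \cdot 7 = -7 + \frac{7}{3} = - \frac{14}{3} \approx -4.6667$)
$G{\left(a,v \right)} = 4 a$
$w{\left(Y \right)} = - \frac{14}{3} + Y^{2} - 5 Y$ ($w{\left(Y \right)} = \left(Y^{2} - 5 Y\right) - \frac{14}{3} = - \frac{14}{3} + Y^{2} - 5 Y$)
$A{\left(0 \right)} w{\left(5 \right)} G{\left(1,5 \right)} = 0 \left(- \frac{14}{3} + 5^{2} - 25\right) 4 \cdot 1 = 0 \left(- \frac{14}{3} + 25 - 25\right) 4 = 0 \left(- \frac{14}{3}\right) 4 = 0 \cdot 4 = 0$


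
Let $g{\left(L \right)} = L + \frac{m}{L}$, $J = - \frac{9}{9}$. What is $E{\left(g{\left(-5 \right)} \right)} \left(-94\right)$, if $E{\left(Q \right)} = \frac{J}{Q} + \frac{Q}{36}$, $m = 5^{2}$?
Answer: $\frac{752}{45} \approx 16.711$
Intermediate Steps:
$m = 25$
$J = -1$ ($J = \left(-9\right) \frac{1}{9} = -1$)
$g{\left(L \right)} = L + \frac{25}{L}$
$E{\left(Q \right)} = - \frac{1}{Q} + \frac{Q}{36}$
$E{\left(g{\left(-5 \right)} \right)} \left(-94\right) = \left(- \frac{1}{-5 + \frac{25}{-5}} + \frac{-5 + \frac{25}{-5}}{36}\right) \left(-94\right) = \left(- \frac{1}{-5 + 25 \left(- \frac{1}{5}\right)} + \frac{-5 + 25 \left(- \frac{1}{5}\right)}{36}\right) \left(-94\right) = \left(- \frac{1}{-5 - 5} + \frac{-5 - 5}{36}\right) \left(-94\right) = \left(- \frac{1}{-10} + \frac{1}{36} \left(-10\right)\right) \left(-94\right) = \left(\left(-1\right) \left(- \frac{1}{10}\right) - \frac{5}{18}\right) \left(-94\right) = \left(\frac{1}{10} - \frac{5}{18}\right) \left(-94\right) = \left(- \frac{8}{45}\right) \left(-94\right) = \frac{752}{45}$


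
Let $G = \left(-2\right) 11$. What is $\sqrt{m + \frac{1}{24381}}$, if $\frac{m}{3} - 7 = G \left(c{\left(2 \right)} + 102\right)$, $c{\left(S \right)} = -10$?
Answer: $\frac{i \sqrt{44406358430}}{2709} \approx 77.788 i$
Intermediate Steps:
$G = -22$
$m = -6051$ ($m = 21 + 3 \left(- 22 \left(-10 + 102\right)\right) = 21 + 3 \left(\left(-22\right) 92\right) = 21 + 3 \left(-2024\right) = 21 - 6072 = -6051$)
$\sqrt{m + \frac{1}{24381}} = \sqrt{-6051 + \frac{1}{24381}} = \sqrt{- \frac{147529430}{24381}} = \frac{i \sqrt{44406358430}}{2709}$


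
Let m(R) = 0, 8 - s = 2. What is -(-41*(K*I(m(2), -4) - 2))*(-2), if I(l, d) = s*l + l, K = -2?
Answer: 164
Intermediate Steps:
s = 6 (s = 8 - 1*2 = 8 - 2 = 6)
I(l, d) = 7*l (I(l, d) = 6*l + l = 7*l)
-(-41*(K*I(m(2), -4) - 2))*(-2) = -(-41*(-14*0 - 2))*(-2) = -(-41*(-2*0 - 2))*(-2) = -(-41*(0 - 2))*(-2) = -(-41*(-2))*(-2) = -82*(-2) = -1*(-164) = 164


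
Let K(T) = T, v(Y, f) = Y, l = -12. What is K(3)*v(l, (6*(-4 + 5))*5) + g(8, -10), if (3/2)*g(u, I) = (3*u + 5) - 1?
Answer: -52/3 ≈ -17.333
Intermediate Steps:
g(u, I) = 8/3 + 2*u (g(u, I) = 2*((3*u + 5) - 1)/3 = 2*((5 + 3*u) - 1)/3 = 2*(4 + 3*u)/3 = 8/3 + 2*u)
K(3)*v(l, (6*(-4 + 5))*5) + g(8, -10) = 3*(-12) + (8/3 + 2*8) = -36 + (8/3 + 16) = -36 + 56/3 = -52/3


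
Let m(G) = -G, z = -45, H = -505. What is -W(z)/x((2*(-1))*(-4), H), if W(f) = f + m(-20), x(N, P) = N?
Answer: 25/8 ≈ 3.1250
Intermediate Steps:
W(f) = 20 + f (W(f) = f - 1*(-20) = f + 20 = 20 + f)
-W(z)/x((2*(-1))*(-4), H) = -(20 - 45)/((2*(-1))*(-4)) = -(-25)/((-2*(-4))) = -(-25)/8 = -1*(-25/8) = 25/8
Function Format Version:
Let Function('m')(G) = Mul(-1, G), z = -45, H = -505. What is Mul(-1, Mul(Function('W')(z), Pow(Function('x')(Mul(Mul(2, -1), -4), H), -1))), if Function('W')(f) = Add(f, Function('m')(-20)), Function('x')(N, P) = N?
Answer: Rational(25, 8) ≈ 3.1250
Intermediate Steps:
Function('W')(f) = Add(20, f) (Function('W')(f) = Add(f, Mul(-1, -20)) = Add(f, 20) = Add(20, f))
Mul(-1, Mul(Function('W')(z), Pow(Function('x')(Mul(Mul(2, -1), -4), H), -1))) = Mul(-1, Mul(Add(20, -45), Pow(Mul(Mul(2, -1), -4), -1))) = Mul(-1, Mul(-25, Pow(Mul(-2, -4), -1))) = Mul(-1, Mul(-25, Pow(8, -1))) = Mul(-1, Mul(-25, Rational(1, 8))) = Mul(-1, Rational(-25, 8)) = Rational(25, 8)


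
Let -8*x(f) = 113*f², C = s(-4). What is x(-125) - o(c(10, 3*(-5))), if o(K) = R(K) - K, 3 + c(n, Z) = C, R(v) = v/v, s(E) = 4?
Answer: -1765625/8 ≈ -2.2070e+5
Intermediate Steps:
C = 4
R(v) = 1
c(n, Z) = 1 (c(n, Z) = -3 + 4 = 1)
x(f) = -113*f²/8
o(K) = 1 - K
x(-125) - o(c(10, 3*(-5))) = -113/8*(-125)² - (1 - 1*1) = -113/8*15625 - (1 - 1) = -1765625/8 - 1*0 = -1765625/8 + 0 = -1765625/8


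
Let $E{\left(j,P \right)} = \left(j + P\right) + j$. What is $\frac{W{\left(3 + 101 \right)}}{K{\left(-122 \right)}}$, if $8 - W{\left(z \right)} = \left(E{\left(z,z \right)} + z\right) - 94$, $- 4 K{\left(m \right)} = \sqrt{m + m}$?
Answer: $- \frac{628 i \sqrt{61}}{61} \approx - 80.407 i$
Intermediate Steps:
$K{\left(m \right)} = - \frac{\sqrt{2} \sqrt{m}}{4}$ ($K{\left(m \right)} = - \frac{\sqrt{m + m}}{4} = - \frac{\sqrt{2 m}}{4} = - \frac{\sqrt{2} \sqrt{m}}{4}$)
$E{\left(j,P \right)} = P + 2 j$ ($E{\left(j,P \right)} = \left(P + j\right) + j = P + 2 j$)
$W{\left(z \right)} = 102 - 4 z$ ($W{\left(z \right)} = 8 - \left(\left(\left(z + 2 z\right) + z\right) - 94\right) = 8 - \left(\left(3 z + z\right) - 94\right) = 8 - \left(4 z - 94\right) = 8 - \left(-94 + 4 z\right) = 102 - 4 z$)
$\frac{W{\left(3 + 101 \right)}}{K{\left(-122 \right)}} = \frac{102 - 4 \left(3 + 101\right)}{\left(- \frac{1}{4}\right) \sqrt{2} \sqrt{-122}} = \frac{102 - 416}{\left(- \frac{1}{4}\right) \sqrt{2} i \sqrt{122}} = \frac{102 - 416}{\left(- \frac{1}{2}\right) i \sqrt{61}} = - 314 \frac{2 i \sqrt{61}}{61} = - \frac{628 i \sqrt{61}}{61}$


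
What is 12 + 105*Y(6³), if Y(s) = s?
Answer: 22692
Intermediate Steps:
12 + 105*Y(6³) = 12 + 105*6³ = 12 + 105*216 = 12 + 22680 = 22692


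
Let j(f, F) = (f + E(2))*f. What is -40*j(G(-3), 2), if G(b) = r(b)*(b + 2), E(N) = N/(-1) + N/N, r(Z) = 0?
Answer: 0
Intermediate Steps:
E(N) = 1 - N (E(N) = N*(-1) + 1 = -N + 1 = 1 - N)
G(b) = 0 (G(b) = 0*(b + 2) = 0*(2 + b) = 0)
j(f, F) = f*(-1 + f) (j(f, F) = (f + (1 - 1*2))*f = (f + (1 - 2))*f = (f - 1)*f = (-1 + f)*f = f*(-1 + f))
-40*j(G(-3), 2) = -0*(-1 + 0) = -0*(-1) = -40*0 = 0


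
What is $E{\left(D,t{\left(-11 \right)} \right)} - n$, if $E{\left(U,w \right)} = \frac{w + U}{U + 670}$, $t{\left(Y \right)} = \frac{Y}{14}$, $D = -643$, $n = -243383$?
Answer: $\frac{91989761}{378} \approx 2.4336 \cdot 10^{5}$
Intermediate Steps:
$t{\left(Y \right)} = \frac{Y}{14}$ ($t{\left(Y \right)} = Y \frac{1}{14} = \frac{Y}{14}$)
$E{\left(U,w \right)} = \frac{U + w}{670 + U}$
$E{\left(D,t{\left(-11 \right)} \right)} - n = \frac{-643 + \frac{1}{14} \left(-11\right)}{670 - 643} - -243383 = \frac{-643 - \frac{11}{14}}{27} + 243383 = \frac{1}{27} \left(- \frac{9013}{14}\right) + 243383 = - \frac{9013}{378} + 243383 = \frac{91989761}{378}$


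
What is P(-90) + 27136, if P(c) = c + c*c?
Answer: 35146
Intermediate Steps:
P(c) = c + c²
P(-90) + 27136 = -90*(1 - 90) + 27136 = -90*(-89) + 27136 = 8010 + 27136 = 35146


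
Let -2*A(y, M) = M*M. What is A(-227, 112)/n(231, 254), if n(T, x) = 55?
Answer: -6272/55 ≈ -114.04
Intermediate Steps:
A(y, M) = -M²/2 (A(y, M) = -M*M/2 = -M²/2)
A(-227, 112)/n(231, 254) = -½*112²/55 = -½*12544*(1/55) = -6272*1/55 = -6272/55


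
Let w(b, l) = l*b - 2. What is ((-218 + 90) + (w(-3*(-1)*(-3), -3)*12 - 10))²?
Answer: 26244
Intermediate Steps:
w(b, l) = -2 + b*l (w(b, l) = b*l - 2 = -2 + b*l)
((-218 + 90) + (w(-3*(-1)*(-3), -3)*12 - 10))² = ((-218 + 90) + ((-2 + (-3*(-1)*(-3))*(-3))*12 - 10))² = (-128 + ((-2 + (3*(-3))*(-3))*12 - 10))² = (-128 + ((-2 - 9*(-3))*12 - 10))² = (-128 + ((-2 + 27)*12 - 10))² = (-128 + (25*12 - 10))² = (-128 + (300 - 10))² = (-128 + 290)² = 162² = 26244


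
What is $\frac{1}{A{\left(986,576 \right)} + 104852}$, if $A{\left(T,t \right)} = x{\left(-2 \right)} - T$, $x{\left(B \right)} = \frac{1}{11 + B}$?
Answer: $\frac{9}{934795} \approx 9.6278 \cdot 10^{-6}$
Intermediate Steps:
$A{\left(T,t \right)} = \frac{1}{9} - T$ ($A{\left(T,t \right)} = \frac{1}{11 - 2} - T = \frac{1}{9} - T$)
$\frac{1}{A{\left(986,576 \right)} + 104852} = \frac{1}{\left(\frac{1}{9} - 986\right) + 104852} = \frac{1}{- \frac{8873}{9} + 104852} = \frac{1}{\frac{934795}{9}} = \frac{9}{934795}$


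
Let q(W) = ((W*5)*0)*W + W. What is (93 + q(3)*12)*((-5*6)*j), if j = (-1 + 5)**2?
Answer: -61920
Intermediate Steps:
j = 16 (j = 4**2 = 16)
q(W) = W (q(W) = ((5*W)*0)*W + W = 0*W + W = 0 + W = W)
(93 + q(3)*12)*((-5*6)*j) = (93 + 3*12)*(-5*6*16) = (93 + 36)*(-30*16) = 129*(-480) = -61920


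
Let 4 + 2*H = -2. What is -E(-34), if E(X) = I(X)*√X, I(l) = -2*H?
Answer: -6*I*√34 ≈ -34.986*I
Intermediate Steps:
H = -3 (H = -2 + (½)*(-2) = -2 - 1 = -3)
I(l) = 6 (I(l) = -2*(-3) = 6)
E(X) = 6*√X
-E(-34) = -6*√(-34) = -6*I*√34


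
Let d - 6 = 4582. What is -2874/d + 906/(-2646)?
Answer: -980111/1011654 ≈ -0.96882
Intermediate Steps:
d = 4588 (d = 6 + 4582 = 4588)
-2874/d + 906/(-2646) = -2874/4588 + 906/(-2646) = -2874*1/4588 + 906*(-1/2646) = -1437/2294 - 151/441 = -980111/1011654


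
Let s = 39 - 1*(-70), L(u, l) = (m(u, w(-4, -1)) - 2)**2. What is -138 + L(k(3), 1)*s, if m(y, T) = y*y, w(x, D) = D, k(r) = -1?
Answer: -29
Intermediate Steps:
m(y, T) = y**2
L(u, l) = (-2 + u**2)**2 (L(u, l) = (u**2 - 2)**2 = (-2 + u**2)**2)
s = 109 (s = 39 + 70 = 109)
-138 + L(k(3), 1)*s = -138 + (-2 + (-1)**2)**2*109 = -138 + (-2 + 1)**2*109 = -138 + (-1)**2*109 = -138 + 1*109 = -138 + 109 = -29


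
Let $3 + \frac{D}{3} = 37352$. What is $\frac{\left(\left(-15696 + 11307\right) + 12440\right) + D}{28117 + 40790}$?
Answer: $\frac{1166}{669} \approx 1.7429$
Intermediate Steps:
$D = 112047$ ($D = -9 + 3 \cdot 37352 = -9 + 112056 = 112047$)
$\frac{\left(\left(-15696 + 11307\right) + 12440\right) + D}{28117 + 40790} = \frac{\left(\left(-15696 + 11307\right) + 12440\right) + 112047}{28117 + 40790} = \frac{\left(-4389 + 12440\right) + 112047}{68907} = \left(8051 + 112047\right) \frac{1}{68907} = 120098 \cdot \frac{1}{68907} = \frac{1166}{669}$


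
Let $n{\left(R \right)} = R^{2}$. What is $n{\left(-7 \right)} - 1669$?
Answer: $-1620$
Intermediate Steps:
$n{\left(-7 \right)} - 1669 = \left(-7\right)^{2} - 1669 = 49 - 1669 = -1620$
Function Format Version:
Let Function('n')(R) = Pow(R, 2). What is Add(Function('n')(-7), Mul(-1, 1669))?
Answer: -1620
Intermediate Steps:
Add(Function('n')(-7), Mul(-1, 1669)) = Add(Pow(-7, 2), Mul(-1, 1669)) = Add(49, -1669) = -1620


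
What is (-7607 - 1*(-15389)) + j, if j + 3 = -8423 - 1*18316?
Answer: -18960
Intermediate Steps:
j = -26742 (j = -3 + (-8423 - 1*18316) = -3 + (-8423 - 18316) = -3 - 26739 = -26742)
(-7607 - 1*(-15389)) + j = (-7607 - 1*(-15389)) - 26742 = (-7607 + 15389) - 26742 = 7782 - 26742 = -18960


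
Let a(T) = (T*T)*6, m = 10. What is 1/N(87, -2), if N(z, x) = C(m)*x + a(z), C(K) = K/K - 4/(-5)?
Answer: 5/227052 ≈ 2.2021e-5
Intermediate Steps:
a(T) = 6*T² (a(T) = T²*6 = 6*T²)
C(K) = 9/5 (C(K) = 1 - 4*(-⅕) = 1 + ⅘ = 9/5)
N(z, x) = 6*z² + 9*x/5 (N(z, x) = 9*x/5 + 6*z² = 6*z² + 9*x/5)
1/N(87, -2) = 1/(6*87² + (9/5)*(-2)) = 1/(6*7569 - 18/5) = 1/(45414 - 18/5) = 1/(227052/5) = 5/227052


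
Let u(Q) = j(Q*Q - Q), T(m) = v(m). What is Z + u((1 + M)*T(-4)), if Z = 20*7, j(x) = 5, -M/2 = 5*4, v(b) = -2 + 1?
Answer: 145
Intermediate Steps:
v(b) = -1
T(m) = -1
M = -40 (M = -10*4 = -2*20 = -40)
u(Q) = 5
Z = 140
Z + u((1 + M)*T(-4)) = 140 + 5 = 145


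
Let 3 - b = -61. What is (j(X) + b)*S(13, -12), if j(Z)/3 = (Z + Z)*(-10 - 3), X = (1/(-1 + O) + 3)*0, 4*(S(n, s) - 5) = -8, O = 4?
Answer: 192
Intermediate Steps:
S(n, s) = 3 (S(n, s) = 5 + (¼)*(-8) = 5 - 2 = 3)
b = 64 (b = 3 - 1*(-61) = 3 + 61 = 64)
X = 0 (X = (1/(-1 + 4) + 3)*0 = (1/3 + 3)*0 = (⅓ + 3)*0 = (10/3)*0 = 0)
j(Z) = -78*Z (j(Z) = 3*((Z + Z)*(-10 - 3)) = 3*((2*Z)*(-13)) = 3*(-26*Z) = -78*Z)
(j(X) + b)*S(13, -12) = (-78*0 + 64)*3 = (0 + 64)*3 = 64*3 = 192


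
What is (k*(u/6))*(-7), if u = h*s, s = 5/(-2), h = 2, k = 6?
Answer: 35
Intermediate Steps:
s = -5/2 (s = 5*(-1/2) = -5/2 ≈ -2.5000)
u = -5 (u = 2*(-5/2) = -5)
(k*(u/6))*(-7) = (6*(-5/6))*(-7) = -5*(-7) = 35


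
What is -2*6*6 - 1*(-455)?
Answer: 383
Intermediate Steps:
-2*6*6 - 1*(-455) = -12*6 + 455 = -72 + 455 = 383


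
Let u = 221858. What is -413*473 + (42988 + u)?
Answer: 69497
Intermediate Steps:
-413*473 + (42988 + u) = -413*473 + (42988 + 221858) = -195349 + 264846 = 69497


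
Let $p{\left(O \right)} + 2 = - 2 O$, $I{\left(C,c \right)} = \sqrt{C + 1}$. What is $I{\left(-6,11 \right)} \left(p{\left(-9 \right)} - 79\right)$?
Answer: $- 63 i \sqrt{5} \approx - 140.87 i$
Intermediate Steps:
$I{\left(C,c \right)} = \sqrt{1 + C}$
$p{\left(O \right)} = -2 - 2 O$
$I{\left(-6,11 \right)} \left(p{\left(-9 \right)} - 79\right) = \sqrt{1 - 6} \left(\left(-2 - -18\right) - 79\right) = \sqrt{-5} \left(\left(-2 + 18\right) - 79\right) = i \sqrt{5} \left(16 - 79\right) = i \sqrt{5} \left(-63\right) = - 63 i \sqrt{5}$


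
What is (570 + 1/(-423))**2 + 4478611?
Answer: 859486937500/178929 ≈ 4.8035e+6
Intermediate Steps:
(570 + 1/(-423))**2 + 4478611 = (570 - 1/423)**2 + 4478611 = (241109/423)**2 + 4478611 = 58133549881/178929 + 4478611 = 859486937500/178929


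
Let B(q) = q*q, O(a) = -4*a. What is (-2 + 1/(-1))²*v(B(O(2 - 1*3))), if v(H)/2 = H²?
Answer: 4608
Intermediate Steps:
B(q) = q²
v(H) = 2*H²
(-2 + 1/(-1))²*v(B(O(2 - 1*3))) = (-2 + 1/(-1))²*(2*((-4*(2 - 1*3))²)²) = (-2 - 1)²*(2*((-4*(2 - 3))²)²) = (-3)²*(2*((-4*(-1))²)²) = 9*(2*(4²)²) = 9*(2*16²) = 9*(2*256) = 9*512 = 4608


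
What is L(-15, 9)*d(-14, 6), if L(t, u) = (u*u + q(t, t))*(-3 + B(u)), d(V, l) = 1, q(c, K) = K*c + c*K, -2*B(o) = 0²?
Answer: -1593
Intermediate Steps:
B(o) = 0 (B(o) = -½*0² = -½*0 = 0)
q(c, K) = 2*K*c (q(c, K) = K*c + K*c = 2*K*c)
L(t, u) = -6*t² - 3*u² (L(t, u) = (u*u + 2*t*t)*(-3 + 0) = (u² + 2*t²)*(-3) = -6*t² - 3*u²)
L(-15, 9)*d(-14, 6) = (-6*(-15)² - 3*9²)*1 = (-6*225 - 3*81)*1 = (-1350 - 243)*1 = -1593*1 = -1593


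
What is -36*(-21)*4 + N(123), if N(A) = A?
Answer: 3147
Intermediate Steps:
-36*(-21)*4 + N(123) = -36*(-21)*4 + 123 = 756*4 + 123 = 3024 + 123 = 3147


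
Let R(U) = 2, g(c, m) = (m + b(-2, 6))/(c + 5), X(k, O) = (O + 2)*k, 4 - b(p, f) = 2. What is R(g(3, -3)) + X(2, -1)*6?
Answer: 14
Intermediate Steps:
b(p, f) = 2 (b(p, f) = 4 - 1*2 = 4 - 2 = 2)
X(k, O) = k*(2 + O) (X(k, O) = (2 + O)*k = k*(2 + O))
g(c, m) = (2 + m)/(5 + c) (g(c, m) = (m + 2)/(c + 5) = (2 + m)/(5 + c))
R(g(3, -3)) + X(2, -1)*6 = 2 + (2*(2 - 1))*6 = 2 + (2*1)*6 = 2 + 2*6 = 2 + 12 = 14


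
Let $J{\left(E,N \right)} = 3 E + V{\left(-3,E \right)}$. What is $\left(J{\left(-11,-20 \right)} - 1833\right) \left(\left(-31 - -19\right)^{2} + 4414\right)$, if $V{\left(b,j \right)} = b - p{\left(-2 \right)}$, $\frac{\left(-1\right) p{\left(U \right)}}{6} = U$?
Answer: $-8573598$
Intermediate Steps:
$p{\left(U \right)} = - 6 U$
$V{\left(b,j \right)} = -12 + b$ ($V{\left(b,j \right)} = b - \left(-6\right) \left(-2\right) = b - 12 = -12 + b$)
$J{\left(E,N \right)} = -15 + 3 E$ ($J{\left(E,N \right)} = 3 E - 15 = -15 + 3 E$)
$\left(J{\left(-11,-20 \right)} - 1833\right) \left(\left(-31 - -19\right)^{2} + 4414\right) = \left(\left(-15 + 3 \left(-11\right)\right) - 1833\right) \left(\left(-31 - -19\right)^{2} + 4414\right) = \left(\left(-15 - 33\right) - 1833\right) \left(\left(-31 + 19\right)^{2} + 4414\right) = \left(-48 - 1833\right) \left(\left(-12\right)^{2} + 4414\right) = - 1881 \left(144 + 4414\right) = \left(-1881\right) 4558 = -8573598$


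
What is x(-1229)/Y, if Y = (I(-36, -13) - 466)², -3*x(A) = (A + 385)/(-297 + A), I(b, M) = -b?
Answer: -211/211618050 ≈ -9.9708e-7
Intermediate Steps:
x(A) = -(385 + A)/(3*(-297 + A)) (x(A) = -(A + 385)/(3*(-297 + A)) = -(385 + A)/(3*(-297 + A)))
Y = 184900 (Y = (-1*(-36) - 466)² = (36 - 466)² = (-430)² = 184900)
x(-1229)/Y = ((-385 - 1*(-1229))/(3*(-297 - 1229)))/184900 = ((⅓)*(-385 + 1229)/(-1526))*(1/184900) = ((⅓)*(-1/1526)*844)*(1/184900) = -422/2289*1/184900 = -211/211618050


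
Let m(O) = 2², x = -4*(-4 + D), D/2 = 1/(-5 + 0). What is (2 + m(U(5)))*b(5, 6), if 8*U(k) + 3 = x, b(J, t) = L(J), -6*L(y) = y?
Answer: -5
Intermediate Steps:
L(y) = -y/6
D = -⅖ (D = 2/(-5 + 0) = 2/(-5) = 2*(-⅕) = -⅖ ≈ -0.40000)
b(J, t) = -J/6
x = 88/5 (x = -4*(-4 - ⅖) = -4*(-22/5) = 88/5 ≈ 17.600)
U(k) = 73/40 (U(k) = -3/8 + (⅛)*(88/5) = -3/8 + 11/5 = 73/40)
m(O) = 4
(2 + m(U(5)))*b(5, 6) = (2 + 4)*(-⅙*5) = 6*(-⅚) = -5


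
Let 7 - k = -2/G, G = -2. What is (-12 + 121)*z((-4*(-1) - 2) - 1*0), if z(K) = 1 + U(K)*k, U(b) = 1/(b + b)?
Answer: 545/2 ≈ 272.50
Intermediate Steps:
U(b) = 1/(2*b)
k = 6 (k = 7 - (-2)/(-2) = 7 - (-2)*(-1)/2 = 7 - 1*1 = 7 - 1 = 6)
z(K) = 1 + 3/K (z(K) = 1 + (1/(2*K))*6 = 1 + 3/K)
(-12 + 121)*z((-4*(-1) - 2) - 1*0) = (-12 + 121)*((3 + ((-4*(-1) - 2) - 1*0))/((-4*(-1) - 2) - 1*0)) = 109*((3 + ((4 - 2) + 0))/((4 - 2) + 0)) = 109*((3 + (2 + 0))/(2 + 0)) = 109*((3 + 2)/2) = 109*((½)*5) = 109*(5/2) = 545/2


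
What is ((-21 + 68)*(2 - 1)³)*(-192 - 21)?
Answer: -10011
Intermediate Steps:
((-21 + 68)*(2 - 1)³)*(-192 - 21) = (47*1³)*(-213) = (47*1)*(-213) = 47*(-213) = -10011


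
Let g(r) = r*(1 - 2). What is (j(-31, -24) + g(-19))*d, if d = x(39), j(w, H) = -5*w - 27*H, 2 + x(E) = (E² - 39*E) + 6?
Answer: 3288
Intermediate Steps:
g(r) = -r (g(r) = r*(-1) = -r)
x(E) = 4 + E² - 39*E (x(E) = -2 + ((E² - 39*E) + 6) = -2 + (6 + E² - 39*E) = 4 + E² - 39*E)
j(w, H) = -27*H - 5*w
d = 4 (d = 4 + 39² - 39*39 = 4 + 1521 - 1521 = 4)
(j(-31, -24) + g(-19))*d = ((-27*(-24) - 5*(-31)) - 1*(-19))*4 = ((648 + 155) + 19)*4 = (803 + 19)*4 = 822*4 = 3288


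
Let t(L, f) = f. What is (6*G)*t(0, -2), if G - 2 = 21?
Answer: -276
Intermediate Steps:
G = 23 (G = 2 + 21 = 23)
(6*G)*t(0, -2) = (6*23)*(-2) = 138*(-2) = -276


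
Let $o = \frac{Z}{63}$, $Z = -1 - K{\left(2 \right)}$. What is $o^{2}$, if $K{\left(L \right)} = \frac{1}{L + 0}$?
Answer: $\frac{1}{1764} \approx 0.00056689$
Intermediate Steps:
$K{\left(L \right)} = \frac{1}{L}$
$Z = - \frac{3}{2}$ ($Z = -1 - \frac{1}{2} = - \frac{3}{2} \approx -1.5$)
$o = - \frac{1}{42}$ ($o = - \frac{3}{2 \cdot 63} = \left(- \frac{3}{2}\right) \frac{1}{63} = - \frac{1}{42} \approx -0.02381$)
$o^{2} = \left(- \frac{1}{42}\right)^{2} = \frac{1}{1764}$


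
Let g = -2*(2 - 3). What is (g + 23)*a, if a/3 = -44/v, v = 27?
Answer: -1100/9 ≈ -122.22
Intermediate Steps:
a = -44/9 (a = 3*(-44/27) = -44/9 ≈ -4.8889)
g = 2 (g = -2*(-1) = 2)
(g + 23)*a = (2 + 23)*(-44/9) = 25*(-44/9) = -1100/9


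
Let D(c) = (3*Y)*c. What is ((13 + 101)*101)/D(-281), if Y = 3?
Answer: -3838/843 ≈ -4.5528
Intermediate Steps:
D(c) = 9*c (D(c) = (3*3)*c = 9*c)
((13 + 101)*101)/D(-281) = ((13 + 101)*101)/((9*(-281))) = (114*101)/(-2529) = 11514*(-1/2529) = -3838/843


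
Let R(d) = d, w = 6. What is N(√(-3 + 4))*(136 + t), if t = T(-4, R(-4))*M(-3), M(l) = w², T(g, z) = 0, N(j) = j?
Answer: 136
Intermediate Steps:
M(l) = 36 (M(l) = 6² = 36)
t = 0 (t = 0*36 = 0)
N(√(-3 + 4))*(136 + t) = √(-3 + 4)*(136 + 0) = √1*136 = 1*136 = 136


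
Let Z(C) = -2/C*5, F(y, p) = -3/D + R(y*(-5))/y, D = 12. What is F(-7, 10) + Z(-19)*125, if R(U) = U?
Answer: 4601/76 ≈ 60.539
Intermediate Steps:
F(y, p) = -21/4 (F(y, p) = -3/12 + (y*(-5))/y = -3*1/12 + (-5*y)/y = -¼ - 5 = -21/4)
Z(C) = -10/C
F(-7, 10) + Z(-19)*125 = -21/4 - 10/(-19)*125 = -21/4 - 10*(-1/19)*125 = -21/4 + (10/19)*125 = -21/4 + 1250/19 = 4601/76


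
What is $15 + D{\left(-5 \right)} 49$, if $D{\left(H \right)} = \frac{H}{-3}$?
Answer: $\frac{290}{3} \approx 96.667$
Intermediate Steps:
$D{\left(H \right)} = - \frac{H}{3}$ ($D{\left(H \right)} = H \left(- \frac{1}{3}\right) = - \frac{H}{3}$)
$15 + D{\left(-5 \right)} 49 = 15 + \left(- \frac{1}{3}\right) \left(-5\right) 49 = 15 + \frac{5}{3} \cdot 49 = 15 + \frac{245}{3} = \frac{290}{3}$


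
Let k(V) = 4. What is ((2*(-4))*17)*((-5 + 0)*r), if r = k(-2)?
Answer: 2720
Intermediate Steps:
r = 4
((2*(-4))*17)*((-5 + 0)*r) = ((2*(-4))*17)*((-5 + 0)*4) = (-8*17)*(-5*4) = -136*(-20) = 2720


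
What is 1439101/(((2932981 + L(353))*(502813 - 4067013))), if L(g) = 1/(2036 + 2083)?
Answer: -5927657019/43058917499108000 ≈ -1.3766e-7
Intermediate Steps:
L(g) = 1/4119
1439101/(((2932981 + L(353))*(502813 - 4067013))) = 1439101/(((2932981 + 1/4119)*(502813 - 4067013))) = 1439101/(((12080948740/4119)*(-3564200))) = 1439101/(-43058917499108000/4119) = 1439101*(-4119/43058917499108000) = -5927657019/43058917499108000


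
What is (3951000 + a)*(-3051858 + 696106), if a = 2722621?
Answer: -15721396017992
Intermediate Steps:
(3951000 + a)*(-3051858 + 696106) = (3951000 + 2722621)*(-3051858 + 696106) = 6673621*(-2355752) = -15721396017992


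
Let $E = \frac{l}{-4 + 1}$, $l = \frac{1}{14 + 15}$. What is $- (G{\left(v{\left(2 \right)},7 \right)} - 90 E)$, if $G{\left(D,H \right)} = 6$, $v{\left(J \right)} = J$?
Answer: $- \frac{204}{29} \approx -7.0345$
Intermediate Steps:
$l = \frac{1}{29} \approx 0.034483$
$E = - \frac{1}{87}$ ($E = \frac{1}{29 \left(-4 + 1\right)} = \frac{1}{29 \left(-3\right)} = \frac{1}{29} \left(- \frac{1}{3}\right) = - \frac{1}{87} \approx -0.011494$)
$- (G{\left(v{\left(2 \right)},7 \right)} - 90 E) = - (6 - - \frac{30}{29}) = - (6 + \frac{30}{29}) = \left(-1\right) \frac{204}{29} = - \frac{204}{29}$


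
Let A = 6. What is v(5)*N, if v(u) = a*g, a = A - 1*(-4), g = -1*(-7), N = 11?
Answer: 770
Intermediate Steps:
g = 7
a = 10 (a = 6 - 1*(-4) = 6 + 4 = 10)
v(u) = 70 (v(u) = 10*7 = 70)
v(5)*N = 70*11 = 770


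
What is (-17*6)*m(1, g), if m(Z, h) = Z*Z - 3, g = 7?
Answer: 204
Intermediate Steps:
m(Z, h) = -3 + Z² (m(Z, h) = Z² - 3 = -3 + Z²)
(-17*6)*m(1, g) = (-17*6)*(-3 + 1²) = -102*(-3 + 1) = -102*(-2) = 204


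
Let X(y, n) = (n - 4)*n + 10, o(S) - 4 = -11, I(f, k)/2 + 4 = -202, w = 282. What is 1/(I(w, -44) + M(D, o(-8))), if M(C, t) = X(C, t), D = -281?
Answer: -1/325 ≈ -0.0030769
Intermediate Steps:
I(f, k) = -412 (I(f, k) = -8 + 2*(-202) = -8 - 404 = -412)
o(S) = -7 (o(S) = 4 - 11 = -7)
X(y, n) = 10 + n*(-4 + n) (X(y, n) = (-4 + n)*n + 10 = n*(-4 + n) + 10 = 10 + n*(-4 + n))
M(C, t) = 10 + t² - 4*t
1/(I(w, -44) + M(D, o(-8))) = 1/(-412 + (10 + (-7)² - 4*(-7))) = 1/(-412 + (10 + 49 + 28)) = 1/(-412 + 87) = 1/(-325) = -1/325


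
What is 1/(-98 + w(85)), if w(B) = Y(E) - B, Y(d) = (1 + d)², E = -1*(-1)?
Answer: -1/179 ≈ -0.0055866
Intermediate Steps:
E = 1
w(B) = 4 - B (w(B) = (1 + 1)² - B = 2² - B = 4 - B)
1/(-98 + w(85)) = 1/(-98 + (4 - 1*85)) = 1/(-98 + (4 - 85)) = 1/(-98 - 81) = 1/(-179) = -1/179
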